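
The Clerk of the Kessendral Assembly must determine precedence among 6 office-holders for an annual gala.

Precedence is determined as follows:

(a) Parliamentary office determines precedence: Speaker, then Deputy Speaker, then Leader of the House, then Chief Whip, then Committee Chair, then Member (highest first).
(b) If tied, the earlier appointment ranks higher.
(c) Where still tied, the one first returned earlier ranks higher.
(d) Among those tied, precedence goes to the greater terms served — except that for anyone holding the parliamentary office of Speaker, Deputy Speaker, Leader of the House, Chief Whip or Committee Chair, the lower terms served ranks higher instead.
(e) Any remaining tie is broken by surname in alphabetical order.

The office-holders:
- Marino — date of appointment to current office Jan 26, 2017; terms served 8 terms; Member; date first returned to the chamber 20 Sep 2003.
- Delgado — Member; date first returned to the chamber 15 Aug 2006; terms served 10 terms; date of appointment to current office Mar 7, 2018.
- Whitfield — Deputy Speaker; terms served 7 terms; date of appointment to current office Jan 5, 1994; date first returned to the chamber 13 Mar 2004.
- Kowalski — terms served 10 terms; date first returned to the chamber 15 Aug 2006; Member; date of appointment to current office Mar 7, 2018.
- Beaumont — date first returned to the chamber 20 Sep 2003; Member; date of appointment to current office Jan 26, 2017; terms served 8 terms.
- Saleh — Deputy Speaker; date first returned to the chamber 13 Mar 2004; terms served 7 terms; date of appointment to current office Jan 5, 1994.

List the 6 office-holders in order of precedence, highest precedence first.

Saleh, Whitfield, Beaumont, Marino, Delgado, Kowalski

By parliamentary office: Saleh and Whitfield (Deputy Speaker); then Beaumont, Marino, Delgado and Kowalski (Member).
Saleh and Whitfield both have date of appointment to current office Jan 5, 1994, so the next rule applies.
Saleh and Whitfield both have date first returned to the chamber 13 Mar 2004, so the next rule applies.
Saleh and Whitfield both have terms served 7 terms, so the next rule applies.
Among Saleh and Whitfield, alphabetically by surname: Saleh before Whitfield.
Among Beaumont, Marino, Delgado and Kowalski, by date of appointment to current office (earlier first): Beaumont and Marino (Jan 26, 2017) before Delgado and Kowalski (Mar 7, 2018).
Beaumont and Marino both have date first returned to the chamber 20 Sep 2003, so the next rule applies.
Beaumont and Marino both have terms served 8 terms, so the next rule applies.
Among Beaumont and Marino, alphabetically by surname: Beaumont before Marino.
Delgado and Kowalski both have date first returned to the chamber 15 Aug 2006, so the next rule applies.
Delgado and Kowalski both have terms served 10 terms, so the next rule applies.
Among Delgado and Kowalski, alphabetically by surname: Delgado before Kowalski.
Full order: Saleh, Whitfield, Beaumont, Marino, Delgado, Kowalski.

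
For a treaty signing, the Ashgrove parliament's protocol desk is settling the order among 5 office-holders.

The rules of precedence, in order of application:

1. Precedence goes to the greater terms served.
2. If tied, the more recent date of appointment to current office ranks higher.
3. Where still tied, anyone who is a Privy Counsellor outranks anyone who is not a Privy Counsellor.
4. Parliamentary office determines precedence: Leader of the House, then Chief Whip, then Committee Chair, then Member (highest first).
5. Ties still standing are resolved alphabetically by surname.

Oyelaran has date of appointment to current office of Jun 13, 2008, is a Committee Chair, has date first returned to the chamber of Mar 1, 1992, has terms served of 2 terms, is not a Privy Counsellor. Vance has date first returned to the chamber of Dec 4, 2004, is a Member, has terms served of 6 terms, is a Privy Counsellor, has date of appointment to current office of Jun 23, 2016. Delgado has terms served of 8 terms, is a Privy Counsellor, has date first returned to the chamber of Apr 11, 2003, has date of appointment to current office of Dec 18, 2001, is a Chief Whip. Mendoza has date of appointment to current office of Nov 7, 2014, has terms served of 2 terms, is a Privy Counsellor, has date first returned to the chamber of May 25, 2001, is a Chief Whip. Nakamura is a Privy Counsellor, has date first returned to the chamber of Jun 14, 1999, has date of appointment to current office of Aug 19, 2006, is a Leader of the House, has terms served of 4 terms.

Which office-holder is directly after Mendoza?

By terms served (higher first): Delgado (8 terms); then Vance (6 terms); then Nakamura (4 terms); then Mendoza and Oyelaran (both 2 terms).
Among Mendoza and Oyelaran, by date of appointment to current office (later first): Mendoza (Nov 7, 2014) before Oyelaran (Jun 13, 2008).
Order: Delgado, Vance, Nakamura, Mendoza, Oyelaran.

Oyelaran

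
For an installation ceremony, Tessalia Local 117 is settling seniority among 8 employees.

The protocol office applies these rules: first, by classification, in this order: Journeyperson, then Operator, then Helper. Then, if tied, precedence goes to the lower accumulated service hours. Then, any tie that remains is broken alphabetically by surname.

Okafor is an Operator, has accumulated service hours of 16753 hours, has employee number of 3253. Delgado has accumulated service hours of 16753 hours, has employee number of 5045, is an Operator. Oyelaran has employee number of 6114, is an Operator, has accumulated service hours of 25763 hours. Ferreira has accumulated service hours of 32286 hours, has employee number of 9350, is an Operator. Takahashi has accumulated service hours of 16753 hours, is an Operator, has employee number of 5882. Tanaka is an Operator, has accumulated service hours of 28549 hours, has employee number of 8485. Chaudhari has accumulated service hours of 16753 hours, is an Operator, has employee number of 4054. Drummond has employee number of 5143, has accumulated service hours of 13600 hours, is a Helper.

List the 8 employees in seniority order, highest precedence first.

Chaudhari, Delgado, Okafor, Takahashi, Oyelaran, Tanaka, Ferreira, Drummond

By classification: Chaudhari, Delgado, Okafor, Takahashi, Oyelaran, Tanaka and Ferreira (Operator); then Drummond (Helper).
Among Chaudhari, Delgado, Okafor, Takahashi, Oyelaran, Tanaka and Ferreira, by accumulated service hours (lower first): Chaudhari, Delgado, Okafor and Takahashi (16753 hours) before Oyelaran (25763 hours) before Tanaka (28549 hours) before Ferreira (32286 hours).
Among Chaudhari, Delgado, Okafor and Takahashi, alphabetically by surname: Chaudhari before Delgado before Okafor before Takahashi.
Full order: Chaudhari, Delgado, Okafor, Takahashi, Oyelaran, Tanaka, Ferreira, Drummond.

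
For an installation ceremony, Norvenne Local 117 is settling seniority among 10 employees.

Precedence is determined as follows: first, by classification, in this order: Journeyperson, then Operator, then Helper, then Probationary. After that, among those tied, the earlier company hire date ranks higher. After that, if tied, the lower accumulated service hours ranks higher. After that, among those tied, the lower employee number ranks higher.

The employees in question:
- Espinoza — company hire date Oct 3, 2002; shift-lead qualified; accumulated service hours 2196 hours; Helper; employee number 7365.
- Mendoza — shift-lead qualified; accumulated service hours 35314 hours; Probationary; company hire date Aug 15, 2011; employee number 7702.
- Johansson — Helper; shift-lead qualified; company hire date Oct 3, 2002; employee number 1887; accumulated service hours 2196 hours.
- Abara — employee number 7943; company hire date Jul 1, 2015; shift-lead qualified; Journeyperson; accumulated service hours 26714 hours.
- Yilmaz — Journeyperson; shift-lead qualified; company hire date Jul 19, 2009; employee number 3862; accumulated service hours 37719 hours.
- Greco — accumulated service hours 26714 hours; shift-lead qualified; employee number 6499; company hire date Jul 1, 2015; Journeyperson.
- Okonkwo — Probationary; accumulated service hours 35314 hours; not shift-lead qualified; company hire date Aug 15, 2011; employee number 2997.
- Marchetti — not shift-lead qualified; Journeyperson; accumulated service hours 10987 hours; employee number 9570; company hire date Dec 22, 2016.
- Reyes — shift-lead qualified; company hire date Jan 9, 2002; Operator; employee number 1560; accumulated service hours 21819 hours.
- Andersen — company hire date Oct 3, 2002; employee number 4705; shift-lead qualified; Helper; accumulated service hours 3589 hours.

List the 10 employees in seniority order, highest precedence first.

Yilmaz, Greco, Abara, Marchetti, Reyes, Johansson, Espinoza, Andersen, Okonkwo, Mendoza

By classification: Yilmaz, Greco, Abara and Marchetti (Journeyperson); then Reyes (Operator); then Johansson, Espinoza and Andersen (Helper); then Okonkwo and Mendoza (Probationary).
Among Yilmaz, Greco, Abara and Marchetti, by company hire date (earlier first): Yilmaz (Jul 19, 2009) before Greco and Abara (Jul 1, 2015) before Marchetti (Dec 22, 2016).
Greco and Abara both have accumulated service hours 26714 hours, so the next rule applies.
Among Greco and Abara, by employee number (lower first): Greco (6499) before Abara (7943).
Johansson, Espinoza and Andersen all have company hire date Oct 3, 2002, so the next rule applies.
Among Johansson, Espinoza and Andersen, by accumulated service hours (lower first): Johansson and Espinoza (2196 hours) before Andersen (3589 hours).
Among Johansson and Espinoza, by employee number (lower first): Johansson (1887) before Espinoza (7365).
Okonkwo and Mendoza both have company hire date Aug 15, 2011, so the next rule applies.
Okonkwo and Mendoza both have accumulated service hours 35314 hours, so the next rule applies.
Among Okonkwo and Mendoza, by employee number (lower first): Okonkwo (2997) before Mendoza (7702).
Full order: Yilmaz, Greco, Abara, Marchetti, Reyes, Johansson, Espinoza, Andersen, Okonkwo, Mendoza.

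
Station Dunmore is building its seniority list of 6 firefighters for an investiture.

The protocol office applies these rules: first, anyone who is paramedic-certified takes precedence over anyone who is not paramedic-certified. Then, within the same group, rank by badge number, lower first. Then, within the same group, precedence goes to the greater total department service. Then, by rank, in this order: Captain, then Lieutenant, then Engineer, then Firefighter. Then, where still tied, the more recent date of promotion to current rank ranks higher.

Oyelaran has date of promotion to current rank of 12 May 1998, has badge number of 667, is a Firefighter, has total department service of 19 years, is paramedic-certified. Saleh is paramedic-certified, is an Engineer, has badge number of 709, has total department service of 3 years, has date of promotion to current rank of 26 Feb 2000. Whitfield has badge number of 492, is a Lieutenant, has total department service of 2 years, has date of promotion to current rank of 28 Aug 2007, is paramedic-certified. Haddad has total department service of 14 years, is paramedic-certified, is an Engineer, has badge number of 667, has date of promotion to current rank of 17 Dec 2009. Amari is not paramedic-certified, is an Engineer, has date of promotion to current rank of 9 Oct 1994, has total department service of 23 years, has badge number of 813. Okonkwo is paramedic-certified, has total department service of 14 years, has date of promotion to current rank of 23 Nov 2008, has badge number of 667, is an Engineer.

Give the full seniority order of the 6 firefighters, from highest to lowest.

Whitfield, Oyelaran, Haddad, Okonkwo, Saleh, Amari

By the first rule: Whitfield, Oyelaran, Haddad, Okonkwo and Saleh (each paramedic-certified); then Amari (not paramedic-certified).
Among Whitfield, Oyelaran, Haddad, Okonkwo and Saleh, by badge number (lower first): Whitfield (492) before Oyelaran, Haddad and Okonkwo (667) before Saleh (709).
Among Oyelaran, Haddad and Okonkwo, by total department service (higher first): Oyelaran (19 years) before Haddad and Okonkwo (14 years).
Haddad and Okonkwo are each Engineer, so the next rule applies.
Among Haddad and Okonkwo, by date of promotion to current rank (later first): Haddad (17 Dec 2009) before Okonkwo (23 Nov 2008).
Full order: Whitfield, Oyelaran, Haddad, Okonkwo, Saleh, Amari.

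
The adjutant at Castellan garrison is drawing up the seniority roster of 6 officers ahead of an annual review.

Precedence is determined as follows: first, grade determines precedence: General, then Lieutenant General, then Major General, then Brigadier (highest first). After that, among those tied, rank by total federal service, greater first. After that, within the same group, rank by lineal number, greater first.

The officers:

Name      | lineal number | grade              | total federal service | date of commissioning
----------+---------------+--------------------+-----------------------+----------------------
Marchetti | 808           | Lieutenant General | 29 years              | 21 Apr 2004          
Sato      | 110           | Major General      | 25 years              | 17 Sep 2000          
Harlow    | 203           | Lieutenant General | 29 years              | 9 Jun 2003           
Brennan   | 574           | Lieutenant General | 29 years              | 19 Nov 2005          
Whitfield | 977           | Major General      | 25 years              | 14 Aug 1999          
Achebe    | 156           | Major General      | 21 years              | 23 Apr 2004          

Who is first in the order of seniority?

Marchetti

By grade: Marchetti, Brennan and Harlow (Lieutenant General); then Whitfield, Sato and Achebe (Major General).
Marchetti, Brennan and Harlow all have total federal service 29 years, so the next rule applies.
Among Marchetti, Brennan and Harlow, by lineal number (higher first): Marchetti (808) before Brennan (574) before Harlow (203).
Among Whitfield, Sato and Achebe, by total federal service (higher first): Whitfield and Sato (25 years) before Achebe (21 years).
Among Whitfield and Sato, by lineal number (higher first): Whitfield (977) before Sato (110).
Order: Marchetti, Brennan, Harlow, Whitfield, Sato, Achebe.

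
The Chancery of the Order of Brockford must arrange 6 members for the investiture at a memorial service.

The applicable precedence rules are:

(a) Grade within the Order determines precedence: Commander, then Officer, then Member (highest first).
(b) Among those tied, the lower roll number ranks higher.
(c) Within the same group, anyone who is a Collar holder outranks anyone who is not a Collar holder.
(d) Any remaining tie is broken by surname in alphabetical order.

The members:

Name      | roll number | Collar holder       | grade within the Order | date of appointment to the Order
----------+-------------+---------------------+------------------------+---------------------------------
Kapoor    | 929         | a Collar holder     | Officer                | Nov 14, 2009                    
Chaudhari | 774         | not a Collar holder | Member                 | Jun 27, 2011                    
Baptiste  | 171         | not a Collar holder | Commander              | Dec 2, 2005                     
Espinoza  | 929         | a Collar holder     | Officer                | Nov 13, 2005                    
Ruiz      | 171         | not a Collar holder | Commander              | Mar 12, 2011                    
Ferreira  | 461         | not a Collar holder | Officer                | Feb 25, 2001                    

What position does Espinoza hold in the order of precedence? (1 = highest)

By grade within the Order: Baptiste and Ruiz (Commander); then Ferreira, Espinoza and Kapoor (Officer); then Chaudhari (Member).
Baptiste and Ruiz both have roll number 171, so the next rule applies.
Baptiste and Ruiz are each not a Collar holder, so the next rule applies.
Among Baptiste and Ruiz, alphabetically by surname: Baptiste before Ruiz.
Among Ferreira, Espinoza and Kapoor, by roll number (lower first): Ferreira (461) before Espinoza and Kapoor (929).
Espinoza and Kapoor are each a Collar holder, so the next rule applies.
Among Espinoza and Kapoor, alphabetically by surname: Espinoza before Kapoor.
Order: Baptiste, Ruiz, Ferreira, Espinoza, Kapoor, Chaudhari. So position 4.

4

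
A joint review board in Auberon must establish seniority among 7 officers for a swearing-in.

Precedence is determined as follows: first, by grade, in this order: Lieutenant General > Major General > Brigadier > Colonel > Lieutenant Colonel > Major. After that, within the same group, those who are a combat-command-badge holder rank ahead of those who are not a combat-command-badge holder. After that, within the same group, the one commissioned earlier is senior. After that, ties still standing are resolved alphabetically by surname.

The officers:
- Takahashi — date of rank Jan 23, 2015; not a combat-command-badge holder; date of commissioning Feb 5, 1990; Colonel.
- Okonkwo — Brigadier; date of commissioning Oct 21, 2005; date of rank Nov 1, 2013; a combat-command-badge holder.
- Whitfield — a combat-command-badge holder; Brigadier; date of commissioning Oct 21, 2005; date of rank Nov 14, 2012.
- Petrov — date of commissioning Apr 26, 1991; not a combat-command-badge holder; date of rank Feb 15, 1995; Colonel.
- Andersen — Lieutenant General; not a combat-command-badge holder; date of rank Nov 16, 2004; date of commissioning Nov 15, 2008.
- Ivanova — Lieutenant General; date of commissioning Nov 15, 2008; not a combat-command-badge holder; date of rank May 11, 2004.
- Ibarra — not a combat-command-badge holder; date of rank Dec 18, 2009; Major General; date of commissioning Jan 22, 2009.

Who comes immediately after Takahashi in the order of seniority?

Petrov

By grade: Andersen and Ivanova (Lieutenant General); then Ibarra (Major General); then Okonkwo and Whitfield (Brigadier); then Takahashi and Petrov (Colonel).
Andersen and Ivanova are each not a combat-command-badge holder, so the next rule applies.
Andersen and Ivanova both have date of commissioning Nov 15, 2008, so the next rule applies.
Among Andersen and Ivanova, alphabetically by surname: Andersen before Ivanova.
Okonkwo and Whitfield are each a combat-command-badge holder, so the next rule applies.
Okonkwo and Whitfield both have date of commissioning Oct 21, 2005, so the next rule applies.
Among Okonkwo and Whitfield, alphabetically by surname: Okonkwo before Whitfield.
Takahashi and Petrov are each not a combat-command-badge holder, so the next rule applies.
Among Takahashi and Petrov, by date of commissioning (earlier first): Takahashi (Feb 5, 1990) before Petrov (Apr 26, 1991).
Order: Andersen, Ivanova, Ibarra, Okonkwo, Whitfield, Takahashi, Petrov.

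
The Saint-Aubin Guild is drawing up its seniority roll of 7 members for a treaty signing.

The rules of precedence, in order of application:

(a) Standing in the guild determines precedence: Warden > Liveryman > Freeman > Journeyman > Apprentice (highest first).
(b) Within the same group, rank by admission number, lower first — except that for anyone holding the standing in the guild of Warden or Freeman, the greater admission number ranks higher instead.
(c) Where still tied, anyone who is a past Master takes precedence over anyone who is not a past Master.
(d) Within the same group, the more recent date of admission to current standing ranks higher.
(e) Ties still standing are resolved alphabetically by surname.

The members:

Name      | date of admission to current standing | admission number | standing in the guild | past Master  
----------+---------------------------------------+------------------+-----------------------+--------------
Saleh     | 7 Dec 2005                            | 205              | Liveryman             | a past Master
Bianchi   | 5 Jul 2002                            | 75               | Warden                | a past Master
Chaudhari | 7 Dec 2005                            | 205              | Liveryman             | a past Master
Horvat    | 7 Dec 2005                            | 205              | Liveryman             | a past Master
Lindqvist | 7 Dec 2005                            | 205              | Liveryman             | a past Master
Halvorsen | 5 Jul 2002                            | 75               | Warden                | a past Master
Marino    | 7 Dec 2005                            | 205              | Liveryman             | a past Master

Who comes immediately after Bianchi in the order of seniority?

By standing in the guild: Bianchi and Halvorsen (Warden); then Chaudhari, Horvat, Lindqvist, Marino and Saleh (Liveryman).
Bianchi and Halvorsen both have admission number 75, so the next rule applies.
Bianchi and Halvorsen are each a past Master, so the next rule applies.
Bianchi and Halvorsen both have date of admission to current standing 5 Jul 2002, so the next rule applies.
Among Bianchi and Halvorsen, alphabetically by surname: Bianchi before Halvorsen.
Chaudhari, Horvat, Lindqvist, Marino and Saleh all have admission number 205, so the next rule applies.
Chaudhari, Horvat, Lindqvist, Marino and Saleh are each a past Master, so the next rule applies.
Chaudhari, Horvat, Lindqvist, Marino and Saleh all have date of admission to current standing 7 Dec 2005, so the next rule applies.
Among Chaudhari, Horvat, Lindqvist, Marino and Saleh, alphabetically by surname: Chaudhari before Horvat before Lindqvist before Marino before Saleh.
Order: Bianchi, Halvorsen, Chaudhari, Horvat, Lindqvist, Marino, Saleh.

Halvorsen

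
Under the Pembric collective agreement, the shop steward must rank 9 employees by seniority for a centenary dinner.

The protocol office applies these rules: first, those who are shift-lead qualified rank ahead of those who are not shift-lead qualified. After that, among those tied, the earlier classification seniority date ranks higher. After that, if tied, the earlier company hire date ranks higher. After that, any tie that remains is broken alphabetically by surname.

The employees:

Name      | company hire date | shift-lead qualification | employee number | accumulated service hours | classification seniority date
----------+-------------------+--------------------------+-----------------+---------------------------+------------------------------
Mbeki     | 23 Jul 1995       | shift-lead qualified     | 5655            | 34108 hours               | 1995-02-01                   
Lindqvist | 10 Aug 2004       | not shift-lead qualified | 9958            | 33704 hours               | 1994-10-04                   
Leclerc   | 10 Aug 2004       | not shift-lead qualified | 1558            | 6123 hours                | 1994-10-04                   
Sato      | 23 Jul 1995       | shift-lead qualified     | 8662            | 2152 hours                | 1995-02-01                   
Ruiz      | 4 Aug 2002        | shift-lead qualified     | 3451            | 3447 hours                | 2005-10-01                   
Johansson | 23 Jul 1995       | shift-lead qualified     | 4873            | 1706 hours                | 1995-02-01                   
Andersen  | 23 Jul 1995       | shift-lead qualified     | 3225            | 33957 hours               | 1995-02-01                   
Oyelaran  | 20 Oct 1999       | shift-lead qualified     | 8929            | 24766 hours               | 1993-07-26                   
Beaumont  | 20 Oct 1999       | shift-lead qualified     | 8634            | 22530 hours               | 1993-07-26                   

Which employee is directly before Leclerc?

By the first rule: Beaumont, Oyelaran, Andersen, Johansson, Mbeki, Sato and Ruiz (each shift-lead qualified); then Leclerc and Lindqvist (both not shift-lead qualified).
Among Beaumont, Oyelaran, Andersen, Johansson, Mbeki, Sato and Ruiz, by classification seniority date (earlier first): Beaumont and Oyelaran (1993-07-26) before Andersen, Johansson, Mbeki and Sato (1995-02-01) before Ruiz (2005-10-01).
Beaumont and Oyelaran both have company hire date 20 Oct 1999, so the next rule applies.
Among Beaumont and Oyelaran, alphabetically by surname: Beaumont before Oyelaran.
Andersen, Johansson, Mbeki and Sato all have company hire date 23 Jul 1995, so the next rule applies.
Among Andersen, Johansson, Mbeki and Sato, alphabetically by surname: Andersen before Johansson before Mbeki before Sato.
Leclerc and Lindqvist both have classification seniority date 1994-10-04, so the next rule applies.
Leclerc and Lindqvist both have company hire date 10 Aug 2004, so the next rule applies.
Among Leclerc and Lindqvist, alphabetically by surname: Leclerc before Lindqvist.
Order: Beaumont, Oyelaran, Andersen, Johansson, Mbeki, Sato, Ruiz, Leclerc, Lindqvist.

Ruiz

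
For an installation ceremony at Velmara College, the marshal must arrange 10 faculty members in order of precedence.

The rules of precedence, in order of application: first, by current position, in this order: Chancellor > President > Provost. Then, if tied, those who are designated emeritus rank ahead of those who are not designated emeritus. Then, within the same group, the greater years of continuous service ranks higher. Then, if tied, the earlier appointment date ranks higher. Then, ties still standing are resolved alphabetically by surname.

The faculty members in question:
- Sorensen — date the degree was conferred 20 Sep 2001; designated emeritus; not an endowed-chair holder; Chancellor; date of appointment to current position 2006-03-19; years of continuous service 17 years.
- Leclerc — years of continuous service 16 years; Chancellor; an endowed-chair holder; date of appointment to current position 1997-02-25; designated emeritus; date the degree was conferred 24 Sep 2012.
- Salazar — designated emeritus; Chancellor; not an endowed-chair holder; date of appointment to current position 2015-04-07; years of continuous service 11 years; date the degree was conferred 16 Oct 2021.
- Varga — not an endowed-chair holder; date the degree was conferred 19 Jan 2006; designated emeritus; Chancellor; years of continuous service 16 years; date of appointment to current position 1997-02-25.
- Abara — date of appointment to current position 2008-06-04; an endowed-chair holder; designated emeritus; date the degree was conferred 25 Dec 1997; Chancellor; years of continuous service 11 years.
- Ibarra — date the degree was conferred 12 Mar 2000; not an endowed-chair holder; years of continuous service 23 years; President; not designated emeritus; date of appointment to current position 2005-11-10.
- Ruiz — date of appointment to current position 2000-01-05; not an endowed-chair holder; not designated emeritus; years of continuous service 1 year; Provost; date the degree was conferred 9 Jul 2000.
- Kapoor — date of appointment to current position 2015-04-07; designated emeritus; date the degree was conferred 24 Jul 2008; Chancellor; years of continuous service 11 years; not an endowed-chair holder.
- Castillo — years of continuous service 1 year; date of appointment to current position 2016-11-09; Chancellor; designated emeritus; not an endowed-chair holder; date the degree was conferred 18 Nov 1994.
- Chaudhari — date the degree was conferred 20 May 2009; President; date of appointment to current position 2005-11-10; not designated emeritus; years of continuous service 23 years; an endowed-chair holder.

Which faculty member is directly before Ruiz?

Ibarra

By current position: Sorensen, Leclerc, Varga, Abara, Kapoor, Salazar and Castillo (Chancellor); then Chaudhari and Ibarra (President); then Ruiz (Provost).
Sorensen, Leclerc, Varga, Abara, Kapoor, Salazar and Castillo are each designated emeritus, so the next rule applies.
Among Sorensen, Leclerc, Varga, Abara, Kapoor, Salazar and Castillo, by years of continuous service (higher first): Sorensen (17 years) before Leclerc and Varga (16 years) before Abara, Kapoor and Salazar (11 years) before Castillo (1 year).
Leclerc and Varga both have date of appointment to current position 1997-02-25, so the next rule applies.
Among Leclerc and Varga, alphabetically by surname: Leclerc before Varga.
Among Abara, Kapoor and Salazar, by date of appointment to current position (earlier first): Abara (2008-06-04) before Kapoor and Salazar (2015-04-07).
Among Kapoor and Salazar, alphabetically by surname: Kapoor before Salazar.
Chaudhari and Ibarra are each not designated emeritus, so the next rule applies.
Chaudhari and Ibarra both have years of continuous service 23 years, so the next rule applies.
Chaudhari and Ibarra both have date of appointment to current position 2005-11-10, so the next rule applies.
Among Chaudhari and Ibarra, alphabetically by surname: Chaudhari before Ibarra.
Order: Sorensen, Leclerc, Varga, Abara, Kapoor, Salazar, Castillo, Chaudhari, Ibarra, Ruiz.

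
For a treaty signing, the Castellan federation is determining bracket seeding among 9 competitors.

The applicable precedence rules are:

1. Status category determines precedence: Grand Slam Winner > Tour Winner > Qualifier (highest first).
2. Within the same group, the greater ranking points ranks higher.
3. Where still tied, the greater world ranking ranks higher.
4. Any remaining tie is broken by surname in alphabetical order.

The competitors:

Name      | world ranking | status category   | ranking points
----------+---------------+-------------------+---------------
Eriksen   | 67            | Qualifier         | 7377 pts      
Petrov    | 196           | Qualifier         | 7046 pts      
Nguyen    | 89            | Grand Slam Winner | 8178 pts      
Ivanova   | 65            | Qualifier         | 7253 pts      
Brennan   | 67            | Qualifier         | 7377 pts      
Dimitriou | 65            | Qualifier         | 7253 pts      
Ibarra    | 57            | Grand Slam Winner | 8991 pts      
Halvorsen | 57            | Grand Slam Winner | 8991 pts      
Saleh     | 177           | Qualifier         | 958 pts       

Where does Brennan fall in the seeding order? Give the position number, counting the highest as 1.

By status category: Halvorsen, Ibarra and Nguyen (Grand Slam Winner); then Brennan, Eriksen, Dimitriou, Ivanova, Petrov and Saleh (Qualifier).
Among Halvorsen, Ibarra and Nguyen, by ranking points (higher first): Halvorsen and Ibarra (8991 pts) before Nguyen (8178 pts).
Halvorsen and Ibarra both have world ranking 57, so the next rule applies.
Among Halvorsen and Ibarra, alphabetically by surname: Halvorsen before Ibarra.
Among Brennan, Eriksen, Dimitriou, Ivanova, Petrov and Saleh, by ranking points (higher first): Brennan and Eriksen (7377 pts) before Dimitriou and Ivanova (7253 pts) before Petrov (7046 pts) before Saleh (958 pts).
Brennan and Eriksen both have world ranking 67, so the next rule applies.
Among Brennan and Eriksen, alphabetically by surname: Brennan before Eriksen.
Dimitriou and Ivanova both have world ranking 65, so the next rule applies.
Among Dimitriou and Ivanova, alphabetically by surname: Dimitriou before Ivanova.
Order: Halvorsen, Ibarra, Nguyen, Brennan, Eriksen, Dimitriou, Ivanova, Petrov, Saleh. So position 4.

4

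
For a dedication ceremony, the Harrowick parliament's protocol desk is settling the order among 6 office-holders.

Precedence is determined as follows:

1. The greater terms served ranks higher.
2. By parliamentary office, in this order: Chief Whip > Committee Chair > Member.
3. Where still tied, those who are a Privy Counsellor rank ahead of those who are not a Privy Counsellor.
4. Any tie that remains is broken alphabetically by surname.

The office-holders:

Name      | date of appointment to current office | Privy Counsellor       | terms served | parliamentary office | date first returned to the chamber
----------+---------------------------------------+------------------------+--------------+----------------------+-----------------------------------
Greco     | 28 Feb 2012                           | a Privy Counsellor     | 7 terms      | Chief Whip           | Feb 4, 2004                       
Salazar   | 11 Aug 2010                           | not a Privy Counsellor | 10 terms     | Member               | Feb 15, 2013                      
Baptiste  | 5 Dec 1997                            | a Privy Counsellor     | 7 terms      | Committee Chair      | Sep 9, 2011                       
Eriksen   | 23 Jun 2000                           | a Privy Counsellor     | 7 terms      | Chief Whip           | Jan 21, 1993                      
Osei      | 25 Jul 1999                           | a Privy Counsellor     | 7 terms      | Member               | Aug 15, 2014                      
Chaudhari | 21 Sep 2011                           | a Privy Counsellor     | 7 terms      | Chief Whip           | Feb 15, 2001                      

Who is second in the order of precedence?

Chaudhari

By terms served (higher first): Salazar (10 terms); then Chaudhari, Eriksen, Greco, Baptiste and Osei (each 7 terms).
Among Chaudhari, Eriksen, Greco, Baptiste and Osei, by parliamentary office: Chaudhari, Eriksen and Greco (Chief Whip) before Baptiste (Committee Chair) before Osei (Member).
Chaudhari, Eriksen and Greco are each a Privy Counsellor, so the next rule applies.
Among Chaudhari, Eriksen and Greco, alphabetically by surname: Chaudhari before Eriksen before Greco.
Order: Salazar, Chaudhari, Eriksen, Greco, Baptiste, Osei.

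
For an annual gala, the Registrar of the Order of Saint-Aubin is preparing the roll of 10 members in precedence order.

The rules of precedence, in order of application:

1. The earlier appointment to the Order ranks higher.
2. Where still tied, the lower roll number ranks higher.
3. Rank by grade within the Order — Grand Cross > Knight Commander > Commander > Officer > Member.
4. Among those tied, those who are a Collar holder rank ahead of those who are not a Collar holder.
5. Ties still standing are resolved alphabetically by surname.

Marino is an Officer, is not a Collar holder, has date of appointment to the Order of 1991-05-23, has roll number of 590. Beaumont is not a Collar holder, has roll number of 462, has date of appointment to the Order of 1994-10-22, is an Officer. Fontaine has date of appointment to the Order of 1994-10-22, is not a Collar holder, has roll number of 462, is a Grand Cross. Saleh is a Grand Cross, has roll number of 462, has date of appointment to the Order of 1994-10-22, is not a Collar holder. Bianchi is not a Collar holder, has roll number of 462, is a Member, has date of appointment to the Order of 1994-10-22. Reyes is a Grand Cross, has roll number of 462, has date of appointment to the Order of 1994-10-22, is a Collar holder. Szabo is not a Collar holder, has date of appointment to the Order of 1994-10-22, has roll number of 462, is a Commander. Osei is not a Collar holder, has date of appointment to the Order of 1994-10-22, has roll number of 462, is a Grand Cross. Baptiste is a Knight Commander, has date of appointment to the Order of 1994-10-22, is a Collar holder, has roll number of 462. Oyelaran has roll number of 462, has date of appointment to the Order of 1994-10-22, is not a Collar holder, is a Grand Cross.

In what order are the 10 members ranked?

By date of appointment to the Order (earlier first): Marino (1991-05-23); then Reyes, Fontaine, Osei, Oyelaran, Saleh, Baptiste, Szabo, Beaumont and Bianchi (each 1994-10-22).
Reyes, Fontaine, Osei, Oyelaran, Saleh, Baptiste, Szabo, Beaumont and Bianchi all have roll number 462, so the next rule applies.
Among Reyes, Fontaine, Osei, Oyelaran, Saleh, Baptiste, Szabo, Beaumont and Bianchi, by grade within the Order: Reyes, Fontaine, Osei, Oyelaran and Saleh (Grand Cross) before Baptiste (Knight Commander) before Szabo (Commander) before Beaumont (Officer) before Bianchi (Member).
Among Reyes, Fontaine, Osei, Oyelaran and Saleh, a Collar holder before not a Collar holder: Reyes (a Collar holder) before Fontaine, Osei, Oyelaran and Saleh (not a Collar holder).
Among Fontaine, Osei, Oyelaran and Saleh, alphabetically by surname: Fontaine before Osei before Oyelaran before Saleh.
Full order: Marino, Reyes, Fontaine, Osei, Oyelaran, Saleh, Baptiste, Szabo, Beaumont, Bianchi.

Marino, Reyes, Fontaine, Osei, Oyelaran, Saleh, Baptiste, Szabo, Beaumont, Bianchi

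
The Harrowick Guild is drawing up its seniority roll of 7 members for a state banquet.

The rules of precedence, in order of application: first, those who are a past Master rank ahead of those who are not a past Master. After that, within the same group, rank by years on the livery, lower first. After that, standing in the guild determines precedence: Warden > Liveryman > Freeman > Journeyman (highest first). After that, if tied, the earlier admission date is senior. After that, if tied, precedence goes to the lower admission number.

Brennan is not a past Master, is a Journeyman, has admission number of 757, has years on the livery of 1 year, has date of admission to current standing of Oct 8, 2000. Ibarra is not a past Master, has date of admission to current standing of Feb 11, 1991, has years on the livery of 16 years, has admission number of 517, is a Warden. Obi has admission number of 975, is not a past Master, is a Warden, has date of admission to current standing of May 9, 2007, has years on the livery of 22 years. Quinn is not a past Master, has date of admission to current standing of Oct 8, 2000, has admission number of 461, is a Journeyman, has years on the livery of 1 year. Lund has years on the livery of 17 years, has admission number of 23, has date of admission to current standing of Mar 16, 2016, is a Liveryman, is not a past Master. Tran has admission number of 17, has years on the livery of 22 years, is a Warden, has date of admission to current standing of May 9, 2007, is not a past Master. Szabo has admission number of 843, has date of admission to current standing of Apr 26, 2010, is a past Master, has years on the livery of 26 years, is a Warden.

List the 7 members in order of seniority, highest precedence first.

By the first rule: Szabo (a past Master); then Quinn, Brennan, Ibarra, Lund, Tran and Obi (each not a past Master).
Among Quinn, Brennan, Ibarra, Lund, Tran and Obi, by years on the livery (lower first): Quinn and Brennan (1 year) before Ibarra (16 years) before Lund (17 years) before Tran and Obi (22 years).
Quinn and Brennan are each Journeyman, so the next rule applies.
Quinn and Brennan both have date of admission to current standing Oct 8, 2000, so the next rule applies.
Among Quinn and Brennan, by admission number (lower first): Quinn (461) before Brennan (757).
Tran and Obi are each Warden, so the next rule applies.
Tran and Obi both have date of admission to current standing May 9, 2007, so the next rule applies.
Among Tran and Obi, by admission number (lower first): Tran (17) before Obi (975).
Full order: Szabo, Quinn, Brennan, Ibarra, Lund, Tran, Obi.

Szabo, Quinn, Brennan, Ibarra, Lund, Tran, Obi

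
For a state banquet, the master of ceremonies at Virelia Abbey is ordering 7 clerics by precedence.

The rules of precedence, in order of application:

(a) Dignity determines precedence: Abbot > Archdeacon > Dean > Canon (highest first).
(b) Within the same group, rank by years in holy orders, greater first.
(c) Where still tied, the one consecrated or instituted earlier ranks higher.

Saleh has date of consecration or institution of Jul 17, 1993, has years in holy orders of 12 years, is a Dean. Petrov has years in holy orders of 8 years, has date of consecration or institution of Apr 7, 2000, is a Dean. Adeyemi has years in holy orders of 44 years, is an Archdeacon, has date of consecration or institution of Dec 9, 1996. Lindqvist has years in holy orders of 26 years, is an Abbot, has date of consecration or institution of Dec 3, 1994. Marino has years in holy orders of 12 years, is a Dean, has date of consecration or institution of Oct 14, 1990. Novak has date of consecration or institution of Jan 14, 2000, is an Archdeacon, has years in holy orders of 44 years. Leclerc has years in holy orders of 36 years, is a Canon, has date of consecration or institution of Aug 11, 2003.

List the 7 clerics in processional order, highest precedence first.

By dignity: Lindqvist (Abbot); then Adeyemi and Novak (Archdeacon); then Marino, Saleh and Petrov (Dean); then Leclerc (Canon).
Adeyemi and Novak both have years in holy orders 44 years, so the next rule applies.
Among Adeyemi and Novak, by date of consecration or institution (earlier first): Adeyemi (Dec 9, 1996) before Novak (Jan 14, 2000).
Among Marino, Saleh and Petrov, by years in holy orders (higher first): Marino and Saleh (12 years) before Petrov (8 years).
Among Marino and Saleh, by date of consecration or institution (earlier first): Marino (Oct 14, 1990) before Saleh (Jul 17, 1993).
Full order: Lindqvist, Adeyemi, Novak, Marino, Saleh, Petrov, Leclerc.

Lindqvist, Adeyemi, Novak, Marino, Saleh, Petrov, Leclerc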